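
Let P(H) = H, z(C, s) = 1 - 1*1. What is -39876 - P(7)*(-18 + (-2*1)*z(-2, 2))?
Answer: -39750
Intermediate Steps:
z(C, s) = 0 (z(C, s) = 1 - 1 = 0)
-39876 - P(7)*(-18 + (-2*1)*z(-2, 2)) = -39876 - 7*(-18 - 2*1*0) = -39876 - 7*(-18 - 2*0) = -39876 - 7*(-18 + 0) = -39876 - 7*(-18) = -39876 - 1*(-126) = -39876 + 126 = -39750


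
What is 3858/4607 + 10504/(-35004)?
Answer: 21663376/40315857 ≈ 0.53734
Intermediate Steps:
3858/4607 + 10504/(-35004) = 3858*(1/4607) + 10504*(-1/35004) = 3858/4607 - 2626/8751 = 21663376/40315857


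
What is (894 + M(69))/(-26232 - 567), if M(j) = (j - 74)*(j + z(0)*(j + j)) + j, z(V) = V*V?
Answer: -206/8933 ≈ -0.023061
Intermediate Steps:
z(V) = V²
M(j) = j + j*(-74 + j) (M(j) = (j - 74)*(j + 0²*(j + j)) + j = (-74 + j)*(j + 0*(2*j)) + j = (-74 + j)*(j + 0) + j = (-74 + j)*j + j = j*(-74 + j) + j = j + j*(-74 + j))
(894 + M(69))/(-26232 - 567) = (894 + 69*(-73 + 69))/(-26232 - 567) = (894 + 69*(-4))/(-26799) = (894 - 276)*(-1/26799) = 618*(-1/26799) = -206/8933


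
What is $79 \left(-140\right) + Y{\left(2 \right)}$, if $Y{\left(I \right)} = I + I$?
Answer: $-11056$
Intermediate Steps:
$Y{\left(I \right)} = 2 I$
$79 \left(-140\right) + Y{\left(2 \right)} = 79 \left(-140\right) + 2 \cdot 2 = -11060 + 4 = -11056$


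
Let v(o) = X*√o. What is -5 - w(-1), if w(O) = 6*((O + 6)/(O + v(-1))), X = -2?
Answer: 1 - 12*I ≈ 1.0 - 12.0*I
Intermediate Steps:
v(o) = -2*√o
w(O) = 6*(6 + O)/(O - 2*I) (w(O) = 6*((O + 6)/(O - 2*I)) = 6*((6 + O)/(O - 2*I)) = 6*(6 + O)/(O - 2*I))
-5 - w(-1) = -5 - 6*(6 - 1)/(-1 - 2*I) = -5 - 6*(-1 + 2*I)/5*5 = -5 - (-6 + 12*I) = -5 + (6 - 12*I) = 1 - 12*I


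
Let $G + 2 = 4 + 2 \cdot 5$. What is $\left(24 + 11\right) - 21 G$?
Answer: $-217$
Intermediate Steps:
$G = 12$ ($G = -2 + \left(4 + 2 \cdot 5\right) = -2 + \left(4 + 10\right) = -2 + 14 = 12$)
$\left(24 + 11\right) - 21 G = \left(24 + 11\right) - 252 = 35 - 252 = -217$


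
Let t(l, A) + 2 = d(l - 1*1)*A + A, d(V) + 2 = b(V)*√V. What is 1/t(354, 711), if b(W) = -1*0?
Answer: -1/713 ≈ -0.0014025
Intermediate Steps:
b(W) = 0
d(V) = -2 (d(V) = -2 + 0*√V = -2 + 0 = -2)
t(l, A) = -2 - A (t(l, A) = -2 + (-2*A + A) = -2 - A)
1/t(354, 711) = 1/(-2 - 1*711) = 1/(-2 - 711) = 1/(-713) = -1/713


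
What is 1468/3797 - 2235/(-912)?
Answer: 3275037/1154288 ≈ 2.8373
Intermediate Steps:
1468/3797 - 2235/(-912) = 1468*(1/3797) - 2235*(-1/912) = 1468/3797 + 745/304 = 3275037/1154288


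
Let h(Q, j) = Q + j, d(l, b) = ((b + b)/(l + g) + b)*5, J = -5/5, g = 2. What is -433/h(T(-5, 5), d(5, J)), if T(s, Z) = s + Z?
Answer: 3031/45 ≈ 67.356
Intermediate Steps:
J = -1 (J = -5*1/5 = -1)
d(l, b) = 5*b + 10*b/(2 + l) (d(l, b) = ((b + b)/(l + 2) + b)*5 = ((2*b)/(2 + l) + b)*5 = (2*b/(2 + l) + b)*5 = (b + 2*b/(2 + l))*5 = 5*b + 10*b/(2 + l))
T(s, Z) = Z + s
-433/h(T(-5, 5), d(5, J)) = -433/((5 - 5) + 5*(-1)*(4 + 5)/(2 + 5)) = -433/(0 + 5*(-1)*9/7) = -433/(0 + 5*(-1)*(1/7)*9) = -433/(0 - 45/7) = -433/(-45/7) = -433*(-7/45) = 3031/45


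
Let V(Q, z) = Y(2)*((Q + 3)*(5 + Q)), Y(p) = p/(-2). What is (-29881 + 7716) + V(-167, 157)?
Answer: -48733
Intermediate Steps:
Y(p) = -p/2 (Y(p) = p*(-1/2) = -p/2)
V(Q, z) = -(3 + Q)*(5 + Q) (V(Q, z) = (-1/2*2)*((Q + 3)*(5 + Q)) = -(3 + Q)*(5 + Q))
(-29881 + 7716) + V(-167, 157) = (-29881 + 7716) + (-15 - 1*(-167)**2 - 8*(-167)) = -22165 + (-15 - 1*27889 + 1336) = -22165 + (-15 - 27889 + 1336) = -22165 - 26568 = -48733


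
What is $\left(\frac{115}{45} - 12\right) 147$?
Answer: $- \frac{4165}{3} \approx -1388.3$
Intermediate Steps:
$\left(\frac{115}{45} - 12\right) 147 = \left(115 \cdot \frac{1}{45} - 12\right) 147 = \left(\frac{23}{9} - 12\right) 147 = \left(- \frac{85}{9}\right) 147 = - \frac{4165}{3}$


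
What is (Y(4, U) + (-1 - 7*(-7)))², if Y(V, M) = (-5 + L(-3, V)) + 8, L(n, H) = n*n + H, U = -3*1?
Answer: 4096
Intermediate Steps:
U = -3
L(n, H) = H + n² (L(n, H) = n² + H = H + n²)
Y(V, M) = 12 + V (Y(V, M) = (-5 + (V + (-3)²)) + 8 = (-5 + (V + 9)) + 8 = (-5 + (9 + V)) + 8 = (4 + V) + 8 = 12 + V)
(Y(4, U) + (-1 - 7*(-7)))² = ((12 + 4) + (-1 - 7*(-7)))² = (16 + (-1 + 49))² = (16 + 48)² = 64² = 4096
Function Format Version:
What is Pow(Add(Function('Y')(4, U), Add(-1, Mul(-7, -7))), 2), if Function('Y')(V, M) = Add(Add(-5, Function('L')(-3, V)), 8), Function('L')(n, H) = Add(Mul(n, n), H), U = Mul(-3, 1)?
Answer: 4096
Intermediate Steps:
U = -3
Function('L')(n, H) = Add(H, Pow(n, 2)) (Function('L')(n, H) = Add(Pow(n, 2), H) = Add(H, Pow(n, 2)))
Function('Y')(V, M) = Add(12, V) (Function('Y')(V, M) = Add(Add(-5, Add(V, Pow(-3, 2))), 8) = Add(Add(-5, Add(V, 9)), 8) = Add(Add(-5, Add(9, V)), 8) = Add(Add(4, V), 8) = Add(12, V))
Pow(Add(Function('Y')(4, U), Add(-1, Mul(-7, -7))), 2) = Pow(Add(Add(12, 4), Add(-1, Mul(-7, -7))), 2) = Pow(Add(16, Add(-1, 49)), 2) = Pow(Add(16, 48), 2) = Pow(64, 2) = 4096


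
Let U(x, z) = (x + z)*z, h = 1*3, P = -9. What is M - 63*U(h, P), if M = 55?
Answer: -3347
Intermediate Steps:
h = 3
U(x, z) = z*(x + z)
M - 63*U(h, P) = 55 - (-567)*(3 - 9) = 55 - (-567)*(-6) = 55 - 63*54 = 55 - 3402 = -3347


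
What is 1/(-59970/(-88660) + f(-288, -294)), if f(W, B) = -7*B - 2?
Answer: 8866/18234493 ≈ 0.00048622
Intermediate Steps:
f(W, B) = -2 - 7*B
1/(-59970/(-88660) + f(-288, -294)) = 1/(-59970/(-88660) + (-2 - 7*(-294))) = 1/(-59970*(-1/88660) + (-2 + 2058)) = 1/(5997/8866 + 2056) = 1/(18234493/8866) = 8866/18234493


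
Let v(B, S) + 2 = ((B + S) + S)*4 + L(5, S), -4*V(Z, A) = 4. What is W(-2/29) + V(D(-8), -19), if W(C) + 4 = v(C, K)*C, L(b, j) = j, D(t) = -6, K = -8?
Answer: 103/841 ≈ 0.12247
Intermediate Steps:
V(Z, A) = -1 (V(Z, A) = -1/4*4 = -1)
v(B, S) = -2 + 4*B + 9*S (v(B, S) = -2 + (((B + S) + S)*4 + S) = -2 + ((B + 2*S)*4 + S) = -2 + ((4*B + 8*S) + S) = -2 + (4*B + 9*S) = -2 + 4*B + 9*S)
W(C) = -4 + C*(-74 + 4*C) (W(C) = -4 + (-2 + 4*C + 9*(-8))*C = -4 + (-2 + 4*C - 72)*C = -4 + (-74 + 4*C)*C = -4 + C*(-74 + 4*C))
W(-2/29) + V(D(-8), -19) = (-4 + 2*(-2/29)*(-37 + 2*(-2/29))) - 1 = (-4 + 2*(-2/29)*(-37 - 4/29)) - 1 = (-4 + 2*(-2/29)*(-1077/29)) - 1 = (-4 + 4308/841) - 1 = 944/841 - 1 = 103/841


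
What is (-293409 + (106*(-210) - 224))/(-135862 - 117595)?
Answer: 315893/253457 ≈ 1.2463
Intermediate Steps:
(-293409 + (106*(-210) - 224))/(-135862 - 117595) = (-293409 + (-22260 - 224))/(-253457) = (-293409 - 22484)*(-1/253457) = -315893*(-1/253457) = 315893/253457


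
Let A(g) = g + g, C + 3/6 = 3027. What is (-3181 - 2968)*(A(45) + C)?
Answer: -38326717/2 ≈ -1.9163e+7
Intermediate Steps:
C = 6053/2 (C = -½ + 3027 = 6053/2 ≈ 3026.5)
A(g) = 2*g
(-3181 - 2968)*(A(45) + C) = (-3181 - 2968)*(2*45 + 6053/2) = -6149*(90 + 6053/2) = -6149*6233/2 = -38326717/2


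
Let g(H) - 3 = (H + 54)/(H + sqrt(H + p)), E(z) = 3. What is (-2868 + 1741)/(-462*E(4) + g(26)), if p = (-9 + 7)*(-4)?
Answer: 499151681/611099729 - 45080*sqrt(34)/611099729 ≈ 0.81638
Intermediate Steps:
p = 8 (p = -2*(-4) = 8)
g(H) = 3 + (54 + H)/(H + sqrt(8 + H)) (g(H) = 3 + (H + 54)/(H + sqrt(H + 8)) = 3 + (54 + H)/(H + sqrt(8 + H)))
(-2868 + 1741)/(-462*E(4) + g(26)) = (-2868 + 1741)/(-462*3 + (54 + 3*sqrt(8 + 26) + 4*26)/(26 + sqrt(8 + 26))) = -1127/(-1386 + (54 + 3*sqrt(34) + 104)/(26 + sqrt(34))) = -1127/(-1386 + (158 + 3*sqrt(34))/(26 + sqrt(34)))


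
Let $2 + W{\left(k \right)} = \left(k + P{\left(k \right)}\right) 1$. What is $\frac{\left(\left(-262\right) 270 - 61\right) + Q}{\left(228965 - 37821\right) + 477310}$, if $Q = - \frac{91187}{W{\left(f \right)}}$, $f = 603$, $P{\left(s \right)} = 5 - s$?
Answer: $- \frac{151795}{1002681} \approx -0.15139$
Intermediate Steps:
$W{\left(k \right)} = 3$ ($W{\left(k \right)} = -2 + \left(k - \left(-5 + k\right)\right) 1 = -2 + 5 \cdot 1 = -2 + 5 = 3$)
$Q = - \frac{91187}{3} \approx -30396.0$
$\frac{\left(\left(-262\right) 270 - 61\right) + Q}{\left(228965 - 37821\right) + 477310} = \frac{\left(\left(-262\right) 270 - 61\right) - \frac{91187}{3}}{\left(228965 - 37821\right) + 477310} = \frac{\left(-70740 - 61\right) - \frac{91187}{3}}{\left(228965 - 37821\right) + 477310} = \frac{-70801 - \frac{91187}{3}}{191144 + 477310} = - \frac{303590}{3 \cdot 668454} = \left(- \frac{303590}{3}\right) \frac{1}{668454} = - \frac{151795}{1002681}$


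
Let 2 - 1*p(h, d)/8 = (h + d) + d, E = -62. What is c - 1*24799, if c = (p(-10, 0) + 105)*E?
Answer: -37261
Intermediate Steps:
p(h, d) = 16 - 16*d - 8*h (p(h, d) = 16 - 8*((h + d) + d) = 16 - 8*((d + h) + d) = 16 - 8*(h + 2*d) = 16 + (-16*d - 8*h) = 16 - 16*d - 8*h)
c = -12462 (c = ((16 - 16*0 - 8*(-10)) + 105)*(-62) = ((16 + 0 + 80) + 105)*(-62) = (96 + 105)*(-62) = 201*(-62) = -12462)
c - 1*24799 = -12462 - 1*24799 = -12462 - 24799 = -37261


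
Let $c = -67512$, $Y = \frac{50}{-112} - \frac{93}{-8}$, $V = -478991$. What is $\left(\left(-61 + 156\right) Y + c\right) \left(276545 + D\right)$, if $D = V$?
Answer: $\frac{188335615023}{14} \approx 1.3453 \cdot 10^{10}$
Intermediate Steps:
$Y = \frac{313}{28}$ ($Y = 50 \left(- \frac{1}{112}\right) - - \frac{93}{8} = - \frac{25}{56} + \frac{93}{8} = \frac{313}{28} \approx 11.179$)
$D = -478991$
$\left(\left(-61 + 156\right) Y + c\right) \left(276545 + D\right) = \left(\left(-61 + 156\right) \frac{313}{28} - 67512\right) \left(276545 - 478991\right) = \left(95 \cdot \frac{313}{28} - 67512\right) \left(-202446\right) = \left(\frac{29735}{28} - 67512\right) \left(-202446\right) = \left(- \frac{1860601}{28}\right) \left(-202446\right) = \frac{188335615023}{14}$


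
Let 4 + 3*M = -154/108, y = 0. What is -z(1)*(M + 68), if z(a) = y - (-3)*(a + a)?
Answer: -10723/27 ≈ -397.15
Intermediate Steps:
z(a) = 6*a (z(a) = 0 - (-3)*(a + a) = 0 - (-3)*2*a = 0 - (-6)*a = 0 + 6*a = 6*a)
M = -293/162 (M = -4/3 + (-154/108)/3 = -4/3 + (-154*1/108)/3 = -4/3 + (⅓)*(-77/54) = -4/3 - 77/162 = -293/162 ≈ -1.8086)
-z(1)*(M + 68) = -6*1*(-293/162 + 68) = -6*10723/162 = -1*10723/27 = -10723/27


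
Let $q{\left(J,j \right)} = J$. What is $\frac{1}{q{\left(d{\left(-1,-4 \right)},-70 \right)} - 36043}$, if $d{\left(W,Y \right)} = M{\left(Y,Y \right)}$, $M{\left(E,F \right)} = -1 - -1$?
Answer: $- \frac{1}{36043} \approx -2.7745 \cdot 10^{-5}$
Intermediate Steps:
$M{\left(E,F \right)} = 0$ ($M{\left(E,F \right)} = -1 + 1 = 0$)
$d{\left(W,Y \right)} = 0$
$\frac{1}{q{\left(d{\left(-1,-4 \right)},-70 \right)} - 36043} = \frac{1}{0 - 36043} = \frac{1}{-36043} = - \frac{1}{36043}$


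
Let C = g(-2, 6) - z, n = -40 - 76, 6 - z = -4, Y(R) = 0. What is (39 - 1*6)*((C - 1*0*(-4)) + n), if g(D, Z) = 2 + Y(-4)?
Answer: -4092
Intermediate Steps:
z = 10 (z = 6 - 1*(-4) = 6 + 4 = 10)
n = -116
g(D, Z) = 2 (g(D, Z) = 2 + 0 = 2)
C = -8 (C = 2 - 1*10 = 2 - 10 = -8)
(39 - 1*6)*((C - 1*0*(-4)) + n) = (39 - 1*6)*((-8 - 1*0*(-4)) - 116) = (39 - 6)*((-8 + 0*(-4)) - 116) = 33*((-8 + 0) - 116) = 33*(-8 - 116) = 33*(-124) = -4092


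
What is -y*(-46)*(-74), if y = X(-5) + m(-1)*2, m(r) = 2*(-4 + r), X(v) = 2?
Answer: 61272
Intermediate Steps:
m(r) = -8 + 2*r
y = -18 (y = 2 + (-8 + 2*(-1))*2 = 2 + (-8 - 2)*2 = 2 - 10*2 = 2 - 20 = -18)
-y*(-46)*(-74) = -(-18*(-46))*(-74) = -828*(-74) = -1*(-61272) = 61272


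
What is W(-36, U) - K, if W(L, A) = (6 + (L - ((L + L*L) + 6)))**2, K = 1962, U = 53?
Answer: 1677654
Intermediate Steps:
W(L, A) = L**4 (W(L, A) = (6 + (L - ((L + L**2) + 6)))**2 = (6 + (L - (6 + L + L**2)))**2 = (6 + (L + (-6 - L - L**2)))**2 = (6 + (-6 - L**2))**2 = (-L**2)**2 = L**4)
W(-36, U) - K = (-36)**4 - 1*1962 = 1679616 - 1962 = 1677654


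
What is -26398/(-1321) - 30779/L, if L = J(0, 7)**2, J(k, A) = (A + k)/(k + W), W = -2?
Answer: -23048962/9247 ≈ -2492.6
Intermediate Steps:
J(k, A) = (A + k)/(-2 + k) (J(k, A) = (A + k)/(k - 2) = (A + k)/(-2 + k))
L = 49/4 (L = ((7 + 0)/(-2 + 0))**2 = (7/(-2))**2 = (-1/2*7)**2 = (-7/2)**2 = 49/4 ≈ 12.250)
-26398/(-1321) - 30779/L = -26398/(-1321) - 30779/49/4 = -26398*(-1/1321) - 30779*4/49 = 26398/1321 - 17588/7 = -23048962/9247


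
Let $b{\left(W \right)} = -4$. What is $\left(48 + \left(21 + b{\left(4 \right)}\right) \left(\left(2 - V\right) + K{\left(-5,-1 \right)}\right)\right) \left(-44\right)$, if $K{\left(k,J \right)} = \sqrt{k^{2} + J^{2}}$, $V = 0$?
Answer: $-3608 - 748 \sqrt{26} \approx -7422.1$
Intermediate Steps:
$K{\left(k,J \right)} = \sqrt{J^{2} + k^{2}}$
$\left(48 + \left(21 + b{\left(4 \right)}\right) \left(\left(2 - V\right) + K{\left(-5,-1 \right)}\right)\right) \left(-44\right) = \left(48 + \left(21 - 4\right) \left(\left(2 - 0\right) + \sqrt{\left(-1\right)^{2} + \left(-5\right)^{2}}\right)\right) \left(-44\right) = \left(48 + 17 \left(\left(2 + 0\right) + \sqrt{1 + 25}\right)\right) \left(-44\right) = \left(48 + 17 \left(2 + \sqrt{26}\right)\right) \left(-44\right) = \left(48 + \left(34 + 17 \sqrt{26}\right)\right) \left(-44\right) = \left(82 + 17 \sqrt{26}\right) \left(-44\right) = -3608 - 748 \sqrt{26}$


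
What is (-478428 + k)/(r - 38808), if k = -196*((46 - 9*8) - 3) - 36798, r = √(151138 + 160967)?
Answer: 6591435312/501916253 + 509542*√312105/1505748759 ≈ 13.322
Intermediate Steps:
r = √312105 ≈ 558.66
k = -31114 (k = -196*((46 - 1*72) - 3) - 36798 = -196*((46 - 72) - 3) - 36798 = -196*(-26 - 3) - 36798 = -196*(-29) - 36798 = 5684 - 36798 = -31114)
(-478428 + k)/(r - 38808) = (-478428 - 31114)/(√312105 - 38808) = -509542/(-38808 + √312105)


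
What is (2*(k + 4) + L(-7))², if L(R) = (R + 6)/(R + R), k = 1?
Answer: 19881/196 ≈ 101.43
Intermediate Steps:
L(R) = (6 + R)/(2*R) (L(R) = (6 + R)/((2*R)) = (6 + R)*(1/(2*R)) = (6 + R)/(2*R))
(2*(k + 4) + L(-7))² = (2*(1 + 4) + (½)*(6 - 7)/(-7))² = (2*5 + (½)*(-⅐)*(-1))² = (10 + 1/14)² = (141/14)² = 19881/196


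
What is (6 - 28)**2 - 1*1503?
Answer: -1019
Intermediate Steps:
(6 - 28)**2 - 1*1503 = (-22)**2 - 1503 = 484 - 1503 = -1019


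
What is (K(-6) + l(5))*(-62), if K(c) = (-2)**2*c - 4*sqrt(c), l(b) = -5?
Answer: 1798 + 248*I*sqrt(6) ≈ 1798.0 + 607.47*I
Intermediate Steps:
K(c) = -4*sqrt(c) + 4*c (K(c) = 4*c - 4*sqrt(c) = -4*sqrt(c) + 4*c)
(K(-6) + l(5))*(-62) = ((-4*I*sqrt(6) + 4*(-6)) - 5)*(-62) = ((-4*I*sqrt(6) - 24) - 5)*(-62) = ((-24 - 4*I*sqrt(6)) - 5)*(-62) = (-29 - 4*I*sqrt(6))*(-62) = 1798 + 248*I*sqrt(6)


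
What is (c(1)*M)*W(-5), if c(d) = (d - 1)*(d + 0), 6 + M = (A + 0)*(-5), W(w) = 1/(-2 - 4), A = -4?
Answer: 0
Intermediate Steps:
W(w) = -⅙ (W(w) = 1/(-6) = -⅙)
M = 14 (M = -6 + (-4 + 0)*(-5) = -6 - 4*(-5) = -6 + 20 = 14)
c(d) = d*(-1 + d) (c(d) = (-1 + d)*d = d*(-1 + d))
(c(1)*M)*W(-5) = ((1*(-1 + 1))*14)*(-⅙) = ((1*0)*14)*(-⅙) = (0*14)*(-⅙) = 0*(-⅙) = 0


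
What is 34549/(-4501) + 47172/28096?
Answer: -189591883/31615024 ≈ -5.9969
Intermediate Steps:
34549/(-4501) + 47172/28096 = 34549*(-1/4501) + 47172*(1/28096) = -34549/4501 + 11793/7024 = -189591883/31615024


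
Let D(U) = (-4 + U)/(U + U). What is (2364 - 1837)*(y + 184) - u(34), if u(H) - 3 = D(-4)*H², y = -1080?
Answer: -473351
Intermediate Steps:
D(U) = (-4 + U)/(2*U) (D(U) = (-4 + U)/((2*U)) = (-4 + U)*(1/(2*U)) = (-4 + U)/(2*U))
u(H) = 3 + H² (u(H) = 3 + ((½)*(-4 - 4)/(-4))*H² = 3 + ((½)*(-¼)*(-8))*H² = 3 + 1*H² = 3 + H²)
(2364 - 1837)*(y + 184) - u(34) = (2364 - 1837)*(-1080 + 184) - (3 + 34²) = 527*(-896) - (3 + 1156) = -472192 - 1*1159 = -472192 - 1159 = -473351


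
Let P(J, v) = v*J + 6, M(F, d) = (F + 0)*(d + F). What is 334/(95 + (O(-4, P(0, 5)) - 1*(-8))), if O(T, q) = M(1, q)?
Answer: 167/55 ≈ 3.0364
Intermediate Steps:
M(F, d) = F*(F + d)
P(J, v) = 6 + J*v (P(J, v) = J*v + 6 = 6 + J*v)
O(T, q) = 1 + q (O(T, q) = 1*(1 + q) = 1 + q)
334/(95 + (O(-4, P(0, 5)) - 1*(-8))) = 334/(95 + ((1 + (6 + 0*5)) - 1*(-8))) = 334/(95 + ((1 + (6 + 0)) + 8)) = 334/(95 + ((1 + 6) + 8)) = 334/(95 + (7 + 8)) = 334/(95 + 15) = 334/110 = 334*(1/110) = 167/55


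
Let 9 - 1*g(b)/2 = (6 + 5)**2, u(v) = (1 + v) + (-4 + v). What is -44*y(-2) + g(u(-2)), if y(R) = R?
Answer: -136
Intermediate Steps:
u(v) = -3 + 2*v
g(b) = -224 (g(b) = 18 - 2*(6 + 5)**2 = 18 - 2*11**2 = 18 - 2*121 = 18 - 242 = -224)
-44*y(-2) + g(u(-2)) = -44*(-2) - 224 = 88 - 224 = -136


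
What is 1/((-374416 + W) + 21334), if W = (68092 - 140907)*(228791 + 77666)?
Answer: -1/22315019537 ≈ -4.4813e-11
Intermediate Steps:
W = -22314666455 (W = -72815*306457 = -22314666455)
1/((-374416 + W) + 21334) = 1/((-374416 - 22314666455) + 21334) = 1/(-22315040871 + 21334) = 1/(-22315019537) = -1/22315019537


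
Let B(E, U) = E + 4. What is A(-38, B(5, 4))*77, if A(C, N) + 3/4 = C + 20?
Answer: -5775/4 ≈ -1443.8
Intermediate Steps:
B(E, U) = 4 + E
A(C, N) = 77/4 + C (A(C, N) = -3/4 + (C + 20) = -3/4 + (20 + C) = 77/4 + C)
A(-38, B(5, 4))*77 = (77/4 - 38)*77 = -75/4*77 = -5775/4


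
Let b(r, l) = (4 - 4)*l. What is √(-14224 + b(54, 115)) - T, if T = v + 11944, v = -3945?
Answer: -7999 + 4*I*√889 ≈ -7999.0 + 119.26*I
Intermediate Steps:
b(r, l) = 0 (b(r, l) = 0*l = 0)
T = 7999 (T = -3945 + 11944 = 7999)
√(-14224 + b(54, 115)) - T = √(-14224 + 0) - 1*7999 = √(-14224) - 7999 = 4*I*√889 - 7999 = -7999 + 4*I*√889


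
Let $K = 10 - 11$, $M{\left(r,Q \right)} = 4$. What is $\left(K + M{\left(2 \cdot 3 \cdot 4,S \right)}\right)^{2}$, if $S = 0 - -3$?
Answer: $9$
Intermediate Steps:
$S = 3$ ($S = 0 + 3 = 3$)
$K = -1$ ($K = 10 - 11 = -1$)
$\left(K + M{\left(2 \cdot 3 \cdot 4,S \right)}\right)^{2} = \left(-1 + 4\right)^{2} = 3^{2} = 9$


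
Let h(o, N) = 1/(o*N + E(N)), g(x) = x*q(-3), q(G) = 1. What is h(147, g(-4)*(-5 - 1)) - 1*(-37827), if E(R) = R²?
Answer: 155242009/4104 ≈ 37827.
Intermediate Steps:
g(x) = x (g(x) = x*1 = x)
h(o, N) = 1/(N² + N*o) (h(o, N) = 1/(o*N + N²) = 1/(N*o + N²) = 1/(N² + N*o))
h(147, g(-4)*(-5 - 1)) - 1*(-37827) = 1/(((-4*(-5 - 1)))*(-4*(-5 - 1) + 147)) - 1*(-37827) = 1/(((-4*(-6)))*(-4*(-6) + 147)) + 37827 = 1/(24*(24 + 147)) + 37827 = (1/24)/171 + 37827 = (1/24)*(1/171) + 37827 = 1/4104 + 37827 = 155242009/4104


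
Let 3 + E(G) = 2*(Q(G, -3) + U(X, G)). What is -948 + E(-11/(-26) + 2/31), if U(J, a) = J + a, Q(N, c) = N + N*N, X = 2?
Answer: -306814681/324818 ≈ -944.57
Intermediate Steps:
Q(N, c) = N + N²
E(G) = 1 + 2*G + 2*G*(1 + G) (E(G) = -3 + 2*(G*(1 + G) + (2 + G)) = -3 + 2*(2 + G + G*(1 + G)) = -3 + (4 + 2*G + 2*G*(1 + G)) = 1 + 2*G + 2*G*(1 + G))
-948 + E(-11/(-26) + 2/31) = -948 + (1 + 2*(-11/(-26) + 2/31)² + 4*(-11/(-26) + 2/31)) = -948 + (1 + 2*(-11*(-1/26) + 2*(1/31))² + 4*(-11*(-1/26) + 2*(1/31))) = -948 + (1 + 2*(11/26 + 2/31)² + 4*(11/26 + 2/31)) = -948 + (1 + 2*(393/806)² + 4*(393/806)) = -948 + (1 + 2*(154449/649636) + 786/403) = -948 + (1 + 154449/324818 + 786/403) = -948 + 1112783/324818 = -306814681/324818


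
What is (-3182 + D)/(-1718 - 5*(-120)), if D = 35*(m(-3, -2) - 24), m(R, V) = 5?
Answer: 3847/1118 ≈ 3.4410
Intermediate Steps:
D = -665 (D = 35*(5 - 24) = 35*(-19) = -665)
(-3182 + D)/(-1718 - 5*(-120)) = (-3182 - 665)/(-1718 - 5*(-120)) = -3847/(-1718 + 600) = -3847/(-1118) = -3847*(-1/1118) = 3847/1118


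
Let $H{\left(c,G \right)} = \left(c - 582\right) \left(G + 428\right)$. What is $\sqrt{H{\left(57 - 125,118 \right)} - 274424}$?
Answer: $2 i \sqrt{157331} \approx 793.3 i$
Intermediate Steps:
$H{\left(c,G \right)} = \left(-582 + c\right) \left(428 + G\right)$
$\sqrt{H{\left(57 - 125,118 \right)} - 274424} = \sqrt{\left(-249096 - 68676 + 428 \left(57 - 125\right) + 118 \left(57 - 125\right)\right) - 274424} = \sqrt{\left(-249096 - 68676 + 428 \left(-68\right) + 118 \left(-68\right)\right) - 274424} = \sqrt{\left(-249096 - 68676 - 29104 - 8024\right) - 274424} = \sqrt{-354900 - 274424} = \sqrt{-629324} = 2 i \sqrt{157331}$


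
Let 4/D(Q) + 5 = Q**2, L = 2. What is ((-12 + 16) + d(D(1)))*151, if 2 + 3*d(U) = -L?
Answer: 1208/3 ≈ 402.67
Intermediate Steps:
D(Q) = 4/(-5 + Q**2)
d(U) = -4/3 (d(U) = -2/3 + (-1*2)/3 = -2/3 + (1/3)*(-2) = -2/3 - 2/3 = -4/3)
((-12 + 16) + d(D(1)))*151 = ((-12 + 16) - 4/3)*151 = (4 - 4/3)*151 = (8/3)*151 = 1208/3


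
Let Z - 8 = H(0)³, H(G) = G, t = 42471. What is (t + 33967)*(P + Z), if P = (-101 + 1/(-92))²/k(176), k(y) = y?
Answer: 3756054816259/744832 ≈ 5.0428e+6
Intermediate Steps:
Z = 8 (Z = 8 + 0³ = 8 + 0 = 8)
P = 86359849/1489664 (P = (-101 + 1/(-92))²/176 = (-101 - 1/92)²*(1/176) = (-9293/92)²*(1/176) = (86359849/8464)*(1/176) = 86359849/1489664 ≈ 57.973)
(t + 33967)*(P + Z) = (42471 + 33967)*(86359849/1489664 + 8) = 76438*(98277161/1489664) = 3756054816259/744832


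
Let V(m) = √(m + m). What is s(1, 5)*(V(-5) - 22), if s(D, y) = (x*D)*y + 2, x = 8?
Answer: -924 + 42*I*√10 ≈ -924.0 + 132.82*I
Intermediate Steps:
s(D, y) = 2 + 8*D*y (s(D, y) = (8*D)*y + 2 = 8*D*y + 2 = 2 + 8*D*y)
V(m) = √2*√m (V(m) = √(2*m) = √2*√m)
s(1, 5)*(V(-5) - 22) = (2 + 8*1*5)*(√2*√(-5) - 22) = (2 + 40)*(√2*(I*√5) - 22) = 42*(I*√10 - 22) = 42*(-22 + I*√10) = -924 + 42*I*√10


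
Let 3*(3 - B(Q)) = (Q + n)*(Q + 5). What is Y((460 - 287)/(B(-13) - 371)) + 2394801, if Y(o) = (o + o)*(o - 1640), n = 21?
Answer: 1295993856561/540800 ≈ 2.3964e+6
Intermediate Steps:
B(Q) = 3 - (5 + Q)*(21 + Q)/3 (B(Q) = 3 - (Q + 21)*(Q + 5)/3 = 3 - (21 + Q)*(5 + Q)/3 = 3 - (5 + Q)*(21 + Q)/3)
Y(o) = 2*o*(-1640 + o) (Y(o) = (2*o)*(-1640 + o) = 2*o*(-1640 + o))
Y((460 - 287)/(B(-13) - 371)) + 2394801 = 2*((460 - 287)/((-32 - 26/3*(-13) - ⅓*(-13)²) - 371))*(-1640 + (460 - 287)/((-32 - 26/3*(-13) - ⅓*(-13)²) - 371)) + 2394801 = 2*(173/((-32 + 338/3 - ⅓*169) - 371))*(-1640 + 173/((-32 + 338/3 - ⅓*169) - 371)) + 2394801 = 2*(173/((-32 + 338/3 - 169/3) - 371))*(-1640 + 173/((-32 + 338/3 - 169/3) - 371)) + 2394801 = 2*(173/(73/3 - 371))*(-1640 + 173/(73/3 - 371)) + 2394801 = 2*(173/(-1040/3))*(-1640 + 173/(-1040/3)) + 2394801 = 2*(173*(-3/1040))*(-1640 + 173*(-3/1040)) + 2394801 = 2*(-519/1040)*(-1640 - 519/1040) + 2394801 = 2*(-519/1040)*(-1706119/1040) + 2394801 = 885475761/540800 + 2394801 = 1295993856561/540800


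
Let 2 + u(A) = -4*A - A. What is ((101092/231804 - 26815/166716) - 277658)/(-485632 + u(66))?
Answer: 298061214937925/521674736028336 ≈ 0.57135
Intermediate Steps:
u(A) = -2 - 5*A (u(A) = -2 + (-4*A - A) = -2 - 5*A)
((101092/231804 - 26815/166716) - 277658)/(-485632 + u(66)) = ((101092/231804 - 26815/166716) - 277658)/(-485632 + (-2 - 5*66)) = ((101092*(1/231804) - 26815*1/166716) - 277658)/(-485632 + (-2 - 330)) = ((25273/57951 - 26815/166716) - 277658)/(-485632 - 332) = (295495267/1073484324 - 277658)/(-485964) = -298061214937925/1073484324*(-1/485964) = 298061214937925/521674736028336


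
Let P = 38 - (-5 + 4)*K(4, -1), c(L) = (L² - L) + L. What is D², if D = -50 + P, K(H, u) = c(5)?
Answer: 169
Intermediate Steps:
c(L) = L²
K(H, u) = 25 (K(H, u) = 5² = 25)
P = 63 (P = 38 - (-5 + 4)*25 = 38 - (-1)*25 = 38 - 1*(-25) = 38 + 25 = 63)
D = 13 (D = -50 + 63 = 13)
D² = 13² = 169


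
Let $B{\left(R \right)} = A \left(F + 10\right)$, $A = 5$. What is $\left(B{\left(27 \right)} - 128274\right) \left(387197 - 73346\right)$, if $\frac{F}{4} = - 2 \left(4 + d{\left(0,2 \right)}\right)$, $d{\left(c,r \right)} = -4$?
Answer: $-40243230624$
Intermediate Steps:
$F = 0$ ($F = 4 \left(- 2 \left(4 - 4\right)\right) = 4 \left(\left(-2\right) 0\right) = 4 \cdot 0 = 0$)
$B{\left(R \right)} = 50$ ($B{\left(R \right)} = 5 \left(0 + 10\right) = 5 \cdot 10 = 50$)
$\left(B{\left(27 \right)} - 128274\right) \left(387197 - 73346\right) = \left(50 - 128274\right) \left(387197 - 73346\right) = \left(-128224\right) 313851 = -40243230624$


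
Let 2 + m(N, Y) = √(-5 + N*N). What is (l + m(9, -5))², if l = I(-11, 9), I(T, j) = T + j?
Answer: 92 - 16*√19 ≈ 22.258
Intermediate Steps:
l = -2 (l = -11 + 9 = -2)
m(N, Y) = -2 + √(-5 + N²) (m(N, Y) = -2 + √(-5 + N*N) = -2 + √(-5 + N²))
(l + m(9, -5))² = (-2 + (-2 + √(-5 + 9²)))² = (-2 + (-2 + √(-5 + 81)))² = (-2 + (-2 + √76))² = (-2 + (-2 + 2*√19))² = (-4 + 2*√19)²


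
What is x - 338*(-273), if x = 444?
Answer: 92718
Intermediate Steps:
x - 338*(-273) = 444 - 338*(-273) = 444 + 92274 = 92718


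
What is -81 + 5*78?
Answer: 309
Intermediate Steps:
-81 + 5*78 = -81 + 390 = 309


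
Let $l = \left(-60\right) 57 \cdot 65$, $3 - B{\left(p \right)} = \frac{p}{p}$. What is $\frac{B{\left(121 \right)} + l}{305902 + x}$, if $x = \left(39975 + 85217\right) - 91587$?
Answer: $- \frac{222298}{339507} \approx -0.65477$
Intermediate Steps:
$x = 33605$ ($x = 125192 - 91587 = 33605$)
$B{\left(p \right)} = 2$ ($B{\left(p \right)} = 3 - \frac{p}{p} = 3 - 1 = 2$)
$l = -222300$ ($l = \left(-3420\right) 65 = -222300$)
$\frac{B{\left(121 \right)} + l}{305902 + x} = \frac{2 - 222300}{305902 + 33605} = - \frac{222298}{339507}$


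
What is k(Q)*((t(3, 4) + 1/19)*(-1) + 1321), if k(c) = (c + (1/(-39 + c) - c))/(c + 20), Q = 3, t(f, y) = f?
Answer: -8347/5244 ≈ -1.5917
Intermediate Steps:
k(c) = 1/((-39 + c)*(20 + c))
k(Q)*((t(3, 4) + 1/19)*(-1) + 1321) = ((3 + 1/19)*(-1) + 1321)/(-780 + 3² - 19*3) = ((3 + 1/19)*(-1) + 1321)/(-780 + 9 - 57) = ((58/19)*(-1) + 1321)/(-828) = -(-58/19 + 1321)/828 = -1/828*25041/19 = -8347/5244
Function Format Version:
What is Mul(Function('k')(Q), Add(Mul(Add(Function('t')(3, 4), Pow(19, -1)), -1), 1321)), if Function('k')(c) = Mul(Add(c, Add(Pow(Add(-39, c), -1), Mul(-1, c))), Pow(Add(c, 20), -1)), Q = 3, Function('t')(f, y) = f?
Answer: Rational(-8347, 5244) ≈ -1.5917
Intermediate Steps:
Function('k')(c) = Mul(Pow(Add(-39, c), -1), Pow(Add(20, c), -1))
Mul(Function('k')(Q), Add(Mul(Add(Function('t')(3, 4), Pow(19, -1)), -1), 1321)) = Mul(Pow(Add(-780, Pow(3, 2), Mul(-19, 3)), -1), Add(Mul(Add(3, Pow(19, -1)), -1), 1321)) = Mul(Pow(Add(-780, 9, -57), -1), Add(Mul(Add(3, Rational(1, 19)), -1), 1321)) = Mul(Pow(-828, -1), Add(Mul(Rational(58, 19), -1), 1321)) = Mul(Rational(-1, 828), Add(Rational(-58, 19), 1321)) = Mul(Rational(-1, 828), Rational(25041, 19)) = Rational(-8347, 5244)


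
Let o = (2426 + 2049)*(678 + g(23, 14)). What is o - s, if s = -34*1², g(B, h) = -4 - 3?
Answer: 3002759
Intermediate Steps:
g(B, h) = -7
s = -34 (s = -34*1 = -34)
o = 3002725 (o = (2426 + 2049)*(678 - 7) = 4475*671 = 3002725)
o - s = 3002725 - 1*(-34) = 3002725 + 34 = 3002759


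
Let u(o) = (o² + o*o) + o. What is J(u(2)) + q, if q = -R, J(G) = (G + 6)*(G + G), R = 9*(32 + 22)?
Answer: -166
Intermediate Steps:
u(o) = o + 2*o² (u(o) = (o² + o²) + o = 2*o² + o = o + 2*o²)
R = 486 (R = 9*54 = 486)
J(G) = 2*G*(6 + G) (J(G) = (6 + G)*(2*G) = 2*G*(6 + G))
q = -486 (q = -1*486 = -486)
J(u(2)) + q = 2*(2*(1 + 2*2))*(6 + 2*(1 + 2*2)) - 486 = 2*(2*(1 + 4))*(6 + 2*(1 + 4)) - 486 = 2*(2*5)*(6 + 2*5) - 486 = 2*10*(6 + 10) - 486 = 2*10*16 - 486 = 320 - 486 = -166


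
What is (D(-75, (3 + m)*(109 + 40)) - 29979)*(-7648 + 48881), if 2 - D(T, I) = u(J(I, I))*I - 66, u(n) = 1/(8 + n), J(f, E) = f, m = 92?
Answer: -17468098537984/14163 ≈ -1.2334e+9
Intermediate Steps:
D(T, I) = 68 - I/(8 + I) (D(T, I) = 2 - (I/(8 + I) - 66) = 2 - (-66 + I/(8 + I)) = 2 + (66 - I/(8 + I)) = 68 - I/(8 + I))
(D(-75, (3 + m)*(109 + 40)) - 29979)*(-7648 + 48881) = ((544 + 67*((3 + 92)*(109 + 40)))/(8 + (3 + 92)*(109 + 40)) - 29979)*(-7648 + 48881) = ((544 + 67*(95*149))/(8 + 95*149) - 29979)*41233 = ((544 + 67*14155)/(8 + 14155) - 29979)*41233 = ((544 + 948385)/14163 - 29979)*41233 = ((1/14163)*948929 - 29979)*41233 = (948929/14163 - 29979)*41233 = -423643648/14163*41233 = -17468098537984/14163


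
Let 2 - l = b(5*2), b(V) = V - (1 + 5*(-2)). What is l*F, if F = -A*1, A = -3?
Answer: -51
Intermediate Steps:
F = 3 (F = -1*(-3)*1 = 3*1 = 3)
b(V) = 9 + V (b(V) = V - (1 - 10) = V - 1*(-9) = V + 9 = 9 + V)
l = -17 (l = 2 - (9 + 5*2) = 2 - (9 + 10) = 2 - 1*19 = 2 - 19 = -17)
l*F = -17*3 = -51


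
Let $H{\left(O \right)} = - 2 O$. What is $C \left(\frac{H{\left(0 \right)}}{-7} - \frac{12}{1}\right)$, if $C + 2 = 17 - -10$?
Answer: $-300$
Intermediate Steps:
$C = 25$ ($C = -2 + \left(17 - -10\right) = -2 + \left(17 + 10\right) = -2 + 27 = 25$)
$C \left(\frac{H{\left(0 \right)}}{-7} - \frac{12}{1}\right) = 25 \left(\frac{\left(-2\right) 0}{-7} - \frac{12}{1}\right) = 25 \left(0 \left(- \frac{1}{7}\right) - 12\right) = 25 \left(0 - 12\right) = 25 \left(-12\right) = -300$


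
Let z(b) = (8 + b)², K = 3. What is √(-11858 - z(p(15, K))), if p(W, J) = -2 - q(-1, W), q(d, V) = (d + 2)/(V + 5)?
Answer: 7*I*√97089/20 ≈ 109.06*I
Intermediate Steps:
q(d, V) = (2 + d)/(5 + V)
p(W, J) = -2 - 1/(5 + W) (p(W, J) = -2 - (2 - 1)/(5 + W) = -2 - 1/(5 + W))
√(-11858 - z(p(15, K))) = √(-11858 - (8 + (-11 - 2*15)/(5 + 15))²) = √(-11858 - (8 + (-11 - 30)/20)²) = √(-11858 - (8 + (1/20)*(-41))²) = √(-11858 - (8 - 41/20)²) = √(-11858 - (119/20)²) = √(-11858 - 1*14161/400) = √(-11858 - 14161/400) = √(-4757361/400) = 7*I*√97089/20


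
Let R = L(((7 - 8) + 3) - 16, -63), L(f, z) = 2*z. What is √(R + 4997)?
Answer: √4871 ≈ 69.793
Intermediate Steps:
R = -126 (R = 2*(-63) = -126)
√(R + 4997) = √(-126 + 4997) = √4871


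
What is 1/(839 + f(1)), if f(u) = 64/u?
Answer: 1/903 ≈ 0.0011074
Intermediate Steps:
1/(839 + f(1)) = 1/(839 + 64/1) = 1/(839 + 64*1) = 1/(839 + 64) = 1/903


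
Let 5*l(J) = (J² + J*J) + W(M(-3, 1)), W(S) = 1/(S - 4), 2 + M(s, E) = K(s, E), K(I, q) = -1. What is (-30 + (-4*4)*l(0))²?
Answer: 1069156/1225 ≈ 872.78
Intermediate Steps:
M(s, E) = -3 (M(s, E) = -2 - 1 = -3)
W(S) = 1/(-4 + S)
l(J) = -1/35 + 2*J²/5 (l(J) = ((J² + J*J) + 1/(-4 - 3))/5 = ((J² + J²) + 1/(-7))/5 = (2*J² - ⅐)/5 = (-⅐ + 2*J²)/5 = -1/35 + 2*J²/5)
(-30 + (-4*4)*l(0))² = (-30 + (-4*4)*(-1/35 + (⅖)*0²))² = (-30 - 16*(-1/35 + (⅖)*0))² = (-30 - 16*(-1/35 + 0))² = (-30 - 16*(-1/35))² = (-30 + 16/35)² = (-1034/35)² = 1069156/1225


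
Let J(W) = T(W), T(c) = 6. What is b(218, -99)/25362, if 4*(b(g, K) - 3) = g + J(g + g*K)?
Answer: 59/25362 ≈ 0.0023263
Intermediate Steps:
J(W) = 6
b(g, K) = 9/2 + g/4 (b(g, K) = 3 + (g + 6)/4 = 3 + (6 + g)/4 = 3 + (3/2 + g/4) = 9/2 + g/4)
b(218, -99)/25362 = (9/2 + (¼)*218)/25362 = (9/2 + 109/2)*(1/25362) = 59*(1/25362) = 59/25362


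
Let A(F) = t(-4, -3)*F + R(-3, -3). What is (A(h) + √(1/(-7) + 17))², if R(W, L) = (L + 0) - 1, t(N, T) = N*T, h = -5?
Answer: (448 - √826)²/49 ≈ 3587.3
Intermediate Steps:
R(W, L) = -1 + L (R(W, L) = L - 1 = -1 + L)
A(F) = -4 + 12*F (A(F) = (-4*(-3))*F + (-1 - 3) = 12*F - 4 = -4 + 12*F)
(A(h) + √(1/(-7) + 17))² = ((-4 + 12*(-5)) + √(1/(-7) + 17))² = ((-4 - 60) + √(-⅐ + 17))² = (-64 + √(118/7))² = (-64 + √826/7)²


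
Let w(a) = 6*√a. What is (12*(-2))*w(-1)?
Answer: -144*I ≈ -144.0*I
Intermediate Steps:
(12*(-2))*w(-1) = (12*(-2))*(6*√(-1)) = -144*I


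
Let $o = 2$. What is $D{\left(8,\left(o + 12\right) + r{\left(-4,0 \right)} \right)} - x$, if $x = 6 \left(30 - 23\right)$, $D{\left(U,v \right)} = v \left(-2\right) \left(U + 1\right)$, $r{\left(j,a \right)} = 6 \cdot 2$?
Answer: $-510$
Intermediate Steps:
$r{\left(j,a \right)} = 12$
$D{\left(U,v \right)} = - 2 v \left(1 + U\right)$
$x = 42$ ($x = 6 \cdot 7 = 42$)
$D{\left(8,\left(o + 12\right) + r{\left(-4,0 \right)} \right)} - x = - 2 \left(\left(2 + 12\right) + 12\right) \left(1 + 8\right) - 42 = \left(-2\right) \left(14 + 12\right) 9 - 42 = \left(-2\right) 26 \cdot 9 - 42 = -468 - 42 = -510$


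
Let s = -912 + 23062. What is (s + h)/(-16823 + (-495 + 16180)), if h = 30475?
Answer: -52625/1138 ≈ -46.243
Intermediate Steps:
s = 22150
(s + h)/(-16823 + (-495 + 16180)) = (22150 + 30475)/(-16823 + (-495 + 16180)) = 52625/(-16823 + 15685) = 52625/(-1138) = 52625*(-1/1138) = -52625/1138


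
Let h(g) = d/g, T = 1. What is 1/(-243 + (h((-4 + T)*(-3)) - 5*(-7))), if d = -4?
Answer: -9/1876 ≈ -0.0047974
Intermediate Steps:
h(g) = -4/g
1/(-243 + (h((-4 + T)*(-3)) - 5*(-7))) = 1/(-243 + (-4*(-1/(3*(-4 + 1))) - 5*(-7))) = 1/(-243 + (-4/((-3*(-3))) + 35)) = 1/(-243 + (-4/9 + 35)) = 1/(-243 + 311/9) = 1/(-1876/9) = -9/1876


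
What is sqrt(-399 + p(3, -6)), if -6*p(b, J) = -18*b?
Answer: I*sqrt(390) ≈ 19.748*I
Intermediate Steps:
p(b, J) = 3*b (p(b, J) = -(-3)*b = 3*b)
sqrt(-399 + p(3, -6)) = sqrt(-399 + 3*3) = sqrt(-399 + 9) = sqrt(-390) = I*sqrt(390)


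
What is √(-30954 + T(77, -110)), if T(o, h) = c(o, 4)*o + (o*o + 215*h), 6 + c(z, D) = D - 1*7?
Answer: 22*I*√102 ≈ 222.19*I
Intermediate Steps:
c(z, D) = -13 + D (c(z, D) = -6 + (D - 1*7) = -6 + (D - 7) = -6 + (-7 + D) = -13 + D)
T(o, h) = o² - 9*o + 215*h (T(o, h) = (-13 + 4)*o + (o*o + 215*h) = -9*o + (o² + 215*h) = o² - 9*o + 215*h)
√(-30954 + T(77, -110)) = √(-30954 + (77² - 9*77 + 215*(-110))) = √(-30954 + (5929 - 693 - 23650)) = √(-30954 - 18414) = √(-49368) = 22*I*√102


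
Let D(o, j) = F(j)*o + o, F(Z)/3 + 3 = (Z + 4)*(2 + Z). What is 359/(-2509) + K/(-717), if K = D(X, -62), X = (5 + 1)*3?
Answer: -157129129/599651 ≈ -262.03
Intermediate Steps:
F(Z) = -9 + 3*(2 + Z)*(4 + Z) (F(Z) = -9 + 3*((Z + 4)*(2 + Z)) = -9 + 3*((4 + Z)*(2 + Z)) = -9 + 3*((2 + Z)*(4 + Z)) = -9 + 3*(2 + Z)*(4 + Z))
X = 18 (X = 6*3 = 18)
D(o, j) = o + o*(15 + 3*j² + 18*j) (D(o, j) = (15 + 3*j² + 18*j)*o + o = o*(15 + 3*j² + 18*j) + o = o + o*(15 + 3*j² + 18*j))
K = 187776 (K = 18*(16 + 3*(-62)² + 18*(-62)) = 18*(16 + 3*3844 - 1116) = 18*(16 + 11532 - 1116) = 18*10432 = 187776)
359/(-2509) + K/(-717) = 359/(-2509) + 187776/(-717) = 359*(-1/2509) + 187776*(-1/717) = -359/2509 - 62592/239 = -157129129/599651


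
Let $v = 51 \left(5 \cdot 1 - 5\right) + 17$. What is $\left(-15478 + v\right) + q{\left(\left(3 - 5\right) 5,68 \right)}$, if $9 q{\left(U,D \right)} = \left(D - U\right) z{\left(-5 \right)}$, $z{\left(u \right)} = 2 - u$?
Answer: $- \frac{46201}{3} \approx -15400.0$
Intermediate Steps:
$q{\left(U,D \right)} = - \frac{7 U}{9} + \frac{7 D}{9}$ ($q{\left(U,D \right)} = \frac{\left(D - U\right) \left(2 - -5\right)}{9} = \frac{\left(D - U\right) \left(2 + 5\right)}{9} = \frac{\left(D - U\right) 7}{9} = \frac{- 7 U + 7 D}{9} = - \frac{7 U}{9} + \frac{7 D}{9}$)
$v = 17$ ($v = 51 \left(5 - 5\right) + 17 = 51 \cdot 0 + 17 = 0 + 17 = 17$)
$\left(-15478 + v\right) + q{\left(\left(3 - 5\right) 5,68 \right)} = \left(-15478 + 17\right) + \left(- \frac{7 \left(3 - 5\right) 5}{9} + \frac{7}{9} \cdot 68\right) = -15461 + \left(- \frac{7 \left(\left(-2\right) 5\right)}{9} + \frac{476}{9}\right) = -15461 + \left(\left(- \frac{7}{9}\right) \left(-10\right) + \frac{476}{9}\right) = -15461 + \left(\frac{70}{9} + \frac{476}{9}\right) = -15461 + \frac{182}{3} = - \frac{46201}{3}$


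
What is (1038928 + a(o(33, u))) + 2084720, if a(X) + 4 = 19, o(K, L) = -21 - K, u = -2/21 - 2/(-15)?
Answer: 3123663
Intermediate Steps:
u = 4/105 (u = -2*1/21 - 2*(-1/15) = -2/21 + 2/15 = 4/105 ≈ 0.038095)
a(X) = 15 (a(X) = -4 + 19 = 15)
(1038928 + a(o(33, u))) + 2084720 = (1038928 + 15) + 2084720 = 1038943 + 2084720 = 3123663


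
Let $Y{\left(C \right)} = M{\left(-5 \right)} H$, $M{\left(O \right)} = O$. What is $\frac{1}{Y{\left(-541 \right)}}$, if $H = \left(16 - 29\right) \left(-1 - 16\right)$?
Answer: $- \frac{1}{1105} \approx -0.00090498$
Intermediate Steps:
$H = 221$ ($H = \left(-13\right) \left(-17\right) = 221$)
$Y{\left(C \right)} = -1105$ ($Y{\left(C \right)} = \left(-5\right) 221 = -1105$)
$\frac{1}{Y{\left(-541 \right)}} = \frac{1}{-1105} = - \frac{1}{1105}$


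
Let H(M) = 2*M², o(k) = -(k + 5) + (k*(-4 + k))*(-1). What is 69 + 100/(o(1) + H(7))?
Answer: 1331/19 ≈ 70.053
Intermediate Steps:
o(k) = -5 - k - k*(-4 + k) (o(k) = -(5 + k) - k*(-4 + k) = (-5 - k) - k*(-4 + k) = -5 - k - k*(-4 + k))
69 + 100/(o(1) + H(7)) = 69 + 100/((-5 - 1*1² + 3*1) + 2*7²) = 69 + 100/((-5 - 1*1 + 3) + 2*49) = 69 + 100/((-5 - 1 + 3) + 98) = 69 + 100/(-3 + 98) = 69 + 100/95 = 69 + (1/95)*100 = 69 + 20/19 = 1331/19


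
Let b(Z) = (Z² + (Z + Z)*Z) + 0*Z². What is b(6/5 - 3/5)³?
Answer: 19683/15625 ≈ 1.2597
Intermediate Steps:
b(Z) = 3*Z² (b(Z) = (Z² + (2*Z)*Z) + 0 = (Z² + 2*Z²) + 0 = 3*Z² + 0 = 3*Z²)
b(6/5 - 3/5)³ = (3*(6/5 - 3/5)²)³ = (3*(6*(⅕) - 3*⅕)²)³ = (3*(6/5 - ⅗)²)³ = (3*(⅗)²)³ = (3*(9/25))³ = (27/25)³ = 19683/15625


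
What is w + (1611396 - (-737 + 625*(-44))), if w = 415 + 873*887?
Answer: 2414399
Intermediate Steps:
w = 774766 (w = 415 + 774351 = 774766)
w + (1611396 - (-737 + 625*(-44))) = 774766 + (1611396 - (-737 + 625*(-44))) = 774766 + (1611396 - (-737 - 27500)) = 774766 + (1611396 - 1*(-28237)) = 774766 + (1611396 + 28237) = 774766 + 1639633 = 2414399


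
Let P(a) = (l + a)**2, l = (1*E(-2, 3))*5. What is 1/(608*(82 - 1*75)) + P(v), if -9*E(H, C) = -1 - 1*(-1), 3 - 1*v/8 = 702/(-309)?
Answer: 80312160625/45151904 ≈ 1778.7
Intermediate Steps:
v = 4344/103 (v = 24 - 5616/(-309) = 24 - 5616*(-1)/309 = 24 - 8*(-234/103) = 24 + 1872/103 = 4344/103 ≈ 42.175)
E(H, C) = 0 (E(H, C) = -(-1 - 1*(-1))/9 = -(-1 + 1)/9 = -1/9*0 = 0)
l = 0 (l = (1*0)*5 = 0*5 = 0)
P(a) = a**2 (P(a) = (0 + a)**2 = a**2)
1/(608*(82 - 1*75)) + P(v) = 1/(608*(82 - 1*75)) + (4344/103)**2 = 1/(608*(82 - 75)) + 18870336/10609 = 1/(608*7) + 18870336/10609 = 1/4256 + 18870336/10609 = 80312160625/45151904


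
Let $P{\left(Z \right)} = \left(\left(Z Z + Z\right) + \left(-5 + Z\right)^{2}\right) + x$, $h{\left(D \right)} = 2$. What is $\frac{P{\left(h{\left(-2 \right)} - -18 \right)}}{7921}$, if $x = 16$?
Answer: $\frac{661}{7921} \approx 0.083449$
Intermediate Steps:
$P{\left(Z \right)} = 16 + Z + Z^{2} + \left(-5 + Z\right)^{2}$ ($P{\left(Z \right)} = \left(\left(Z Z + Z\right) + \left(-5 + Z\right)^{2}\right) + 16 = \left(\left(Z^{2} + Z\right) + \left(-5 + Z\right)^{2}\right) + 16 = \left(\left(Z + Z^{2}\right) + \left(-5 + Z\right)^{2}\right) + 16 = \left(Z + Z^{2} + \left(-5 + Z\right)^{2}\right) + 16 = 16 + Z + Z^{2} + \left(-5 + Z\right)^{2}$)
$\frac{P{\left(h{\left(-2 \right)} - -18 \right)}}{7921} = \frac{41 - 9 \left(2 - -18\right) + 2 \left(2 - -18\right)^{2}}{7921} = \left(41 - 9 \left(2 + 18\right) + 2 \left(2 + 18\right)^{2}\right) \frac{1}{7921} = \left(41 - 180 + 2 \cdot 20^{2}\right) \frac{1}{7921} = \left(41 - 180 + 2 \cdot 400\right) \frac{1}{7921} = \left(41 - 180 + 800\right) \frac{1}{7921} = 661 \cdot \frac{1}{7921} = \frac{661}{7921}$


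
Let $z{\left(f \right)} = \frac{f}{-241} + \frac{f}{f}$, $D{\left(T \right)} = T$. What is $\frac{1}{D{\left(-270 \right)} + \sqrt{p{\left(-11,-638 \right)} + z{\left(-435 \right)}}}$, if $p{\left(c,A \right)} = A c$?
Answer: $- \frac{32535}{7938443} - \frac{\sqrt{407775374}}{15876886} \approx -0.0053703$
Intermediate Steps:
$z{\left(f \right)} = 1 - \frac{f}{241}$ ($z{\left(f \right)} = f \left(- \frac{1}{241}\right) + 1 = - \frac{f}{241} + 1 = 1 - \frac{f}{241}$)
$\frac{1}{D{\left(-270 \right)} + \sqrt{p{\left(-11,-638 \right)} + z{\left(-435 \right)}}} = \frac{1}{-270 + \sqrt{\left(-638\right) \left(-11\right) + \left(1 - - \frac{435}{241}\right)}} = \frac{1}{-270 + \sqrt{7018 + \left(1 + \frac{435}{241}\right)}} = \frac{1}{-270 + \sqrt{7018 + \frac{676}{241}}} = \frac{1}{-270 + \sqrt{\frac{1692014}{241}}} = \frac{1}{-270 + \frac{\sqrt{407775374}}{241}}$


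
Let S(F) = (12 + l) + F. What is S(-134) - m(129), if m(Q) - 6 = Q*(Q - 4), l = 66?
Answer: -16187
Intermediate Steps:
S(F) = 78 + F (S(F) = (12 + 66) + F = 78 + F)
m(Q) = 6 + Q*(-4 + Q) (m(Q) = 6 + Q*(Q - 4) = 6 + Q*(-4 + Q))
S(-134) - m(129) = (78 - 134) - (6 + 129² - 4*129) = -56 - (6 + 16641 - 516) = -56 - 1*16131 = -56 - 16131 = -16187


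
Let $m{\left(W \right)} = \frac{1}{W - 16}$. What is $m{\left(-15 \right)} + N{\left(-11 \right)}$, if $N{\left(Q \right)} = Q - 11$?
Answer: $- \frac{683}{31} \approx -22.032$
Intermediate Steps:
$N{\left(Q \right)} = -11 + Q$
$m{\left(W \right)} = \frac{1}{-16 + W}$
$m{\left(-15 \right)} + N{\left(-11 \right)} = \frac{1}{-16 - 15} - 22 = \frac{1}{-31} - 22 = - \frac{1}{31} - 22 = - \frac{683}{31}$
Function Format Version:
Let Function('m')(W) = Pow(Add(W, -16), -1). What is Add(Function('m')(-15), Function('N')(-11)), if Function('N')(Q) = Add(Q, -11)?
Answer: Rational(-683, 31) ≈ -22.032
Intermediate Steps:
Function('N')(Q) = Add(-11, Q)
Function('m')(W) = Pow(Add(-16, W), -1)
Add(Function('m')(-15), Function('N')(-11)) = Add(Pow(Add(-16, -15), -1), Add(-11, -11)) = Add(Pow(-31, -1), -22) = Add(Rational(-1, 31), -22) = Rational(-683, 31)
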